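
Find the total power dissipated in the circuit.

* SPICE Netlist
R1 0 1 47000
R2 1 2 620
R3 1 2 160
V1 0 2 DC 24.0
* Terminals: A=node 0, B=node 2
Nodal analysis, taking node 2 as the 0 V reference.
Source V1 fixes V_0 = 24 V.
KCL at each unknown node (sum of currents leaving = 0; resistances in Ω):
  Node 1: (V_1 - 24)/47000 + (V_1 - 0)/620 + (V_1 - 0)/160 = 0
Collecting terms: 0.007884 × V_1 = 0.0005106  =>  V_1 = 0.06477 V
Power in each resistor, P = (ΔV)²/R:
  P_R1 = (24 - 0.06477)²/47000 = 0.01219 W
  P_R2 = (0.06477 - 0)²/620 = 0.000006766 W
  P_R3 = (0.06477 - 0)²/160 = 0.00002622 W
P_total = P_R1 + P_R2 + P_R3 = 0.01222 W

Final answer: 0.01222 W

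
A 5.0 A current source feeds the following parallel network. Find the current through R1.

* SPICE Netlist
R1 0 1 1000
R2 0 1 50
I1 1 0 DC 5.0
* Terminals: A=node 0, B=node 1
All resistors sit directly between nodes 0 and 1, so they are in parallel and share one voltage V; the full source current 5 A splits among them.
1/R_par = 1/1000 + 1/50 = 0.021 S  =>  R_par = 47.62 Ω
V = I × R_par = 5 × 47.62 = 238.1 V
I_R1 = V/R1 = 238.1/1000 = 0.2381 A

Final answer: 0.2381 A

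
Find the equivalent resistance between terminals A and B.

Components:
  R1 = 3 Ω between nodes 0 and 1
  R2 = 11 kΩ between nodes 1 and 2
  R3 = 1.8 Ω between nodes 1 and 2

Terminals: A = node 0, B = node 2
Reduce the network between node 0 (A) and node 2 (B) by series/parallel combination:
  Rp1 = R2 ‖ R3 (parallel, both between nodes 1 and 2) = 1/(1/11000 + 1/1.8) = 1.8 Ω
  Rs1 = R1 + Rp1 (series, joined only at node 1) = 3 + 1.8 = 4.8 Ω
R_eq = 4.8 Ω

Final answer: 4.8 Ω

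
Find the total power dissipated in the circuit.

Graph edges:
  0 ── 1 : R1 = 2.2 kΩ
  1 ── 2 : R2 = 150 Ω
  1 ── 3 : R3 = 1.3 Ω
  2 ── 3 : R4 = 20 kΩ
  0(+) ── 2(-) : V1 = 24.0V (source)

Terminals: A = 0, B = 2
Nodal analysis, taking node 2 as the 0 V reference.
Source V1 fixes V_0 = 24 V.
KCL at each unknown node (sum of currents leaving = 0; resistances in Ω):
  Node 1: (V_1 - 24)/2200 + (V_1 - 0)/150 + (V_1 - V_3)/1.3 = 0
  Node 3: (V_3 - V_1)/1.3 + (V_3 - 0)/20000 = 0
Collecting terms (coefficients in siemens):
  0.7764·V_1 - 0.7692·V_3 = 0.01091
  0.7693·V_3 - 0.7692·V_1 = 0
Determinant D = (0.7764)(0.7693) - (-0.7692)(-0.7692) = 0.005517
V_1 = [(0.01091)(0.7693) - (-0.7692)(0)]/D = 1.521 V
V_3 = [(0.7764)(0) - (0.01091)(-0.7692)]/D = 1.521 V
Power in each resistor, P = (ΔV)²/R:
  P_R1 = (24 - 1.521)²/2200 = 0.2297 W
  P_R2 = (1.521 - 0)²/150 = 0.01543 W
  P_R3 = (1.521 - 1.521)²/1.3 = 0.00000000752 W
  P_R4 = (0 - 1.521)²/20000 = 0.0001157 W
P_total = P_R1 + P_R2 + P_R3 + P_R4 = 0.2452 W

Final answer: 0.2452 W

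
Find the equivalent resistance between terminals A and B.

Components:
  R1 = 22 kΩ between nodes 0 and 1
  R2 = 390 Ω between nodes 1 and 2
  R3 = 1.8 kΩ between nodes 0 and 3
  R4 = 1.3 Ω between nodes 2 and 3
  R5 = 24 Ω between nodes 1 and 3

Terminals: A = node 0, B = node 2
The network is not a plain series/parallel combination. Inject a 1 A test current into terminal A (node 0) and return it from terminal B (node 2); then R_eq = V_A / (1 A).
Nodal analysis, taking node 2 as the 0 V reference.
Current source I_test pushes 1 A into node 0 and draws it out of node 2.
KCL at each unknown node (sum of currents leaving = 0; resistances in Ω):
  Node 0: (V_0 - V_1)/22000 + (V_0 - V_3)/1800 - 1 = 0
  Node 1: (V_1 - V_0)/22000 + (V_1 - 0)/390 + (V_1 - V_3)/24 = 0
  Node 3: (V_3 - V_0)/1800 + (V_3 - V_1)/24 + (V_3 - 0)/1.3 = 0
Collecting terms (coefficients in siemens):
  0.000601·V_0 - 0.00004545·V_1 - 0.0005556·V_3 = 1
  0.04428·V_1 - 0.00004545·V_0 - 0.04167·V_3 = 0
  0.8115·V_3 - 0.0005556·V_0 - 0.04167·V_1 = 0
Solving these 3 simultaneous equations (Gaussian elimination) gives:
  V_0 = 1665 V, V_1 = 2.924 V, V_3 = 1.29 V
R_eq = V_0 / 1 A = 1665 Ω = 1.665 kΩ

Final answer: 1.665 kΩ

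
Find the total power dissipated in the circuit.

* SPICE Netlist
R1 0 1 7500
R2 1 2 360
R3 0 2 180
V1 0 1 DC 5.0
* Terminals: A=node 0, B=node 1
Nodal analysis, taking node 1 as the 0 V reference.
Source V1 fixes V_0 = 5 V.
KCL at each unknown node (sum of currents leaving = 0; resistances in Ω):
  Node 2: (V_2 - 0)/360 + (V_2 - 5)/180 = 0
Collecting terms: 0.008333 × V_2 = 0.02778  =>  V_2 = 3.333 V
Power in each resistor, P = (ΔV)²/R:
  P_R1 = (5 - 0)²/7500 = 0.003333 W
  P_R2 = (0 - 3.333)²/360 = 0.03086 W
  P_R3 = (5 - 3.333)²/180 = 0.01543 W
P_total = P_R1 + P_R2 + P_R3 = 0.04963 W

Final answer: 0.04963 W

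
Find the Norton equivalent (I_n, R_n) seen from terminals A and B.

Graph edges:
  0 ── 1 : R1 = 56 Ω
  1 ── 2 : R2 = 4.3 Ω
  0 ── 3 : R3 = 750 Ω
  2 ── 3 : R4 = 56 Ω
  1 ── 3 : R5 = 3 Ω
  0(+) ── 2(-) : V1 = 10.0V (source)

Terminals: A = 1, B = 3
Find the Thévenin equivalent first; then I_n = V_th/R_th and R_n = R_th.
Step 1 — V_th is the open-circuit voltage V_A - V_B (nothing connected across the terminals).
Nodal analysis, taking node 2 as the 0 V reference.
Source V1 fixes V_0 = 10 V.
KCL at each unknown node (sum of currents leaving = 0; resistances in Ω):
  Node 1: (V_1 - 10)/56 + (V_1 - 0)/4.3 + (V_1 - V_3)/3 = 0
  Node 3: (V_3 - 10)/750 + (V_3 - 0)/56 + (V_3 - V_1)/3 = 0
Collecting terms (coefficients in siemens):
  0.5837·V_1 - 0.3333·V_3 = 0.1786
  0.3525·V_3 - 0.3333·V_1 = 0.01333
Determinant D = (0.5837)(0.3525) - (-0.3333)(-0.3333) = 0.09467
V_1 = [(0.1786)(0.3525) - (-0.3333)(0.01333)]/D = 0.7119 V
V_3 = [(0.5837)(0.01333) - (0.1786)(-0.3333)]/D = 0.7109 V
V_th = V_1 - V_3 = 0.7119 - 0.7109 = 0.0009295 V
Step 2 — R_th: zero the source — replace V1 by a short circuit (node 2 merges into node 0) — and find the resistance seen between A (node 1) and B (node 3).
Reduce the network between node 1 (A) and node 3 (B) by series/parallel combination:
  Rp1 = R1 ‖ R2 (parallel, both between nodes 0 and 1) = 1/(1/56 + 1/4.3) = 3.993 Ω
  Rp2 = R3 ‖ R4 (parallel, both between nodes 0 and 3) = 1/(1/750 + 1/56) = 52.11 Ω
  Rs1 = Rp1 + Rp2 (series, joined only at node 0) = 3.993 + 52.11 = 56.1 Ω
  Rp3 = R5 ‖ Rs1 (parallel, both between nodes 1 and 3) = 1/(1/3 + 1/56.1) = 2.848 Ω
R_th = 2.848 Ω
I_n = V_th/R_th = 0.0009295/2.848 = 0.0003264 A, and R_n = R_th = 2.848 Ω

Final answer: I_n = 0.0003264 A, R_n = 2.848 Ω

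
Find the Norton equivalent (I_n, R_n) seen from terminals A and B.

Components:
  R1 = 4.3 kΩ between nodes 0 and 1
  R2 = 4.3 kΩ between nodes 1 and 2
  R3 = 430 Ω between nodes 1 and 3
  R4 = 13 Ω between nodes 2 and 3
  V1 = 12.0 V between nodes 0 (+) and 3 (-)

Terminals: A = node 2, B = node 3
Find the Thévenin equivalent first; then I_n = V_th/R_th and R_n = R_th.
Step 1 — V_th is the open-circuit voltage V_A - V_B (nothing connected across the terminals).
Nodal analysis, taking node 3 as the 0 V reference.
Source V1 fixes V_0 = 12 V.
KCL at each unknown node (sum of currents leaving = 0; resistances in Ω):
  Node 1: (V_1 - 12)/4300 + (V_1 - V_2)/4300 + (V_1 - 0)/430 = 0
  Node 2: (V_2 - V_1)/4300 + (V_2 - 0)/13 = 0
Collecting terms (coefficients in siemens):
  0.002791·V_1 - 0.0002326·V_2 = 0.002791
  0.07716·V_2 - 0.0002326·V_1 = 0
Determinant D = (0.002791)(0.07716) - (-0.0002326)(-0.0002326) = 0.0002153
V_1 = [(0.002791)(0.07716) - (-0.0002326)(0)]/D = 1 V
V_2 = [(0.002791)(0) - (0.002791)(-0.0002326)]/D = 0.003015 V
V_th = V_2 - V_3 = 0.003015 - 0 = 0.003015 V
Step 2 — R_th: zero the source — replace V1 by a short circuit (node 3 merges into node 0) — and find the resistance seen between A (node 2) and B (node 0).
Reduce the network between node 2 (A) and node 0 (B) by series/parallel combination:
  Rp1 = R1 ‖ R3 (parallel, both between nodes 0 and 1) = 1/(1/4300 + 1/430) = 390.9 Ω
  Rs1 = R2 + Rp1 (series, joined only at node 1) = 4300 + 390.9 = 4691 Ω
  Rp2 = R4 ‖ Rs1 (parallel, both between nodes 0 and 2) = 1/(1/13 + 1/4691) = 12.96 Ω
R_th = 12.96 Ω
I_n = V_th/R_th = 0.003015/12.96 = 0.0002326 A, and R_n = R_th = 12.96 Ω

Final answer: I_n = 0.0002326 A, R_n = 12.96 Ω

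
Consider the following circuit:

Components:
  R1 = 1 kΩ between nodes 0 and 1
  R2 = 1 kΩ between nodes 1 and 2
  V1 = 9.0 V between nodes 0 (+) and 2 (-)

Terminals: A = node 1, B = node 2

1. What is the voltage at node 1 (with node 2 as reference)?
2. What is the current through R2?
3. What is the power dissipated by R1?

Nodal analysis, taking node 2 as the 0 V reference.
Source V1 fixes V_0 = 9 V.
KCL at each unknown node (sum of currents leaving = 0; resistances in Ω):
  Node 1: (V_1 - 9)/1000 + (V_1 - 0)/1000 = 0
Collecting terms: 0.002 × V_1 = 0.009  =>  V_1 = 4.5 V
Part 1:
  Read off the nodal solution: V_1 = 4.5 V
Part 2:
  I_R2 = (V_1 - V_2)/R2 = (4.5 - 0)/1000 = 0.0045 A
  Magnitude: I_R2 = 0.0045 A
Part 3:
  I_R1 = (V_0 - V_1)/R1 = (9 - 4.5)/1000 = 0.0045 A
  P_R1 = I_R1² × R1 = (0.0045)² × 1000 = 0.02025 W

Final answers:
1. V_1 = 4.5 V
2. I_R2 = 0.0045 A
3. P_R1 = 0.02025 W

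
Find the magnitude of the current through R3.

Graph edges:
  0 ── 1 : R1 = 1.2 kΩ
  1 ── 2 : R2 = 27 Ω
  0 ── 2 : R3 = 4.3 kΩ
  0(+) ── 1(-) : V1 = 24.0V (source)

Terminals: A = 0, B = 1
Nodal analysis, taking node 1 as the 0 V reference.
Source V1 fixes V_0 = 24 V.
KCL at each unknown node (sum of currents leaving = 0; resistances in Ω):
  Node 2: (V_2 - 0)/27 + (V_2 - 24)/4300 = 0
Collecting terms: 0.03727 × V_2 = 0.005581  =>  V_2 = 0.1498 V
I_R3 = (V_0 - V_2)/R3 = (24 - 0.1498)/4300 = 0.005547 A
|I_R3| = 0.005547 A

Final answer: |I_R3| = 0.005547 A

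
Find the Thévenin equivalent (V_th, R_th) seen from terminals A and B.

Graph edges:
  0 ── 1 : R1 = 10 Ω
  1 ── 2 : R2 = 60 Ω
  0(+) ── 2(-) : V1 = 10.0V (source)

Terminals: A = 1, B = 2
Step 1 — V_th is the open-circuit voltage V_A - V_B (nothing connected across the terminals).
Nodal analysis, taking node 2 as the 0 V reference.
Source V1 fixes V_0 = 10 V.
KCL at each unknown node (sum of currents leaving = 0; resistances in Ω):
  Node 1: (V_1 - 10)/10 + (V_1 - 0)/60 = 0
Collecting terms: 0.1167 × V_1 = 1  =>  V_1 = 8.571 V
V_th = V_1 - V_2 = 8.571 - 0 = 8.571 V
Step 2 — R_th: zero the source — replace V1 by a short circuit (node 2 merges into node 0) — and find the resistance seen between A (node 1) and B (node 0).
Reduce the network between node 1 (A) and node 0 (B) by series/parallel combination:
  Rp1 = R1 ‖ R2 (parallel, both between nodes 0 and 1) = 1/(1/10 + 1/60) = 8.571 Ω
R_th = 8.571 Ω

Final answer: V_th = 8.571 V, R_th = 8.571 Ω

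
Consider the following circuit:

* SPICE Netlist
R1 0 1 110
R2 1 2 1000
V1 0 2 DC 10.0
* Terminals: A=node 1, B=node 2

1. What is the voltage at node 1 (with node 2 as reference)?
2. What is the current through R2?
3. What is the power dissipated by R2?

Nodal analysis, taking node 2 as the 0 V reference.
Source V1 fixes V_0 = 10 V.
KCL at each unknown node (sum of currents leaving = 0; resistances in Ω):
  Node 1: (V_1 - 10)/110 + (V_1 - 0)/1000 = 0
Collecting terms: 0.01009 × V_1 = 0.09091  =>  V_1 = 9.009 V
Part 1:
  Read off the nodal solution: V_1 = 9.009 V
Part 2:
  I_R2 = (V_1 - V_2)/R2 = (9.009 - 0)/1000 = 0.009009 A
  Magnitude: I_R2 = 0.009009 A
Part 3:
  I_R2 = (V_1 - V_2)/R2 = (9.009 - 0)/1000 = 0.009009 A
  P_R2 = I_R2² × R2 = (0.009009)² × 1000 = 0.08116 W

Final answers:
1. V_1 = 9.009 V
2. I_R2 = 0.009009 A
3. P_R2 = 0.08116 W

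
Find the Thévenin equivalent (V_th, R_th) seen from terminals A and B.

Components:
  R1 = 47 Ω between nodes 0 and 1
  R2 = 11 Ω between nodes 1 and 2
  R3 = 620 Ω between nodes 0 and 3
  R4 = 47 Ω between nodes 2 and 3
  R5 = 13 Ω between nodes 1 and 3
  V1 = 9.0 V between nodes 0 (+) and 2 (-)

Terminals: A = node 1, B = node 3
Step 1 — V_th is the open-circuit voltage V_A - V_B (nothing connected across the terminals).
Nodal analysis, taking node 2 as the 0 V reference.
Source V1 fixes V_0 = 9 V.
KCL at each unknown node (sum of currents leaving = 0; resistances in Ω):
  Node 1: (V_1 - 9)/47 + (V_1 - 0)/11 + (V_1 - V_3)/13 = 0
  Node 3: (V_3 - 9)/620 + (V_3 - 0)/47 + (V_3 - V_1)/13 = 0
Collecting terms (coefficients in siemens):
  0.1891·V_1 - 0.07692·V_3 = 0.1915
  0.09981·V_3 - 0.07692·V_1 = 0.01452
Determinant D = (0.1891)(0.09981) - (-0.07692)(-0.07692) = 0.01296
V_1 = [(0.1915)(0.09981) - (-0.07692)(0.01452)]/D = 1.561 V
V_3 = [(0.1891)(0.01452) - (0.1915)(-0.07692)]/D = 1.349 V
V_th = V_1 - V_3 = 1.561 - 1.349 = 0.2126 V
Step 2 — R_th: zero the source — replace V1 by a short circuit (node 2 merges into node 0) — and find the resistance seen between A (node 1) and B (node 3).
Reduce the network between node 1 (A) and node 3 (B) by series/parallel combination:
  Rp1 = R1 ‖ R2 (parallel, both between nodes 0 and 1) = 1/(1/47 + 1/11) = 8.914 Ω
  Rp2 = R3 ‖ R4 (parallel, both between nodes 0 and 3) = 1/(1/620 + 1/47) = 43.69 Ω
  Rs1 = Rp1 + Rp2 (series, joined only at node 0) = 8.914 + 43.69 = 52.6 Ω
  Rp3 = R5 ‖ Rs1 (parallel, both between nodes 1 and 3) = 1/(1/13 + 1/52.6) = 10.42 Ω
R_th = 10.42 Ω

Final answer: V_th = 0.2126 V, R_th = 10.42 Ω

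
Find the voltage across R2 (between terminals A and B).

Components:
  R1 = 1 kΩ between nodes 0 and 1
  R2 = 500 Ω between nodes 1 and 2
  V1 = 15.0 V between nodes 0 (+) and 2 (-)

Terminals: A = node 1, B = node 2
R1 and R2 are in series across V1 (node 0 → node 1 → node 2), and the output A–B is taken across R2, so this is a voltage divider.
Series current: I = V1/(R1 + R2) = 15/(1000 + 500) = 15/1500 = 0.01 A
V_R2 = I × R2 = V1 × R2/(R1 + R2) = 15 × 500/1500 = 5 V

Final answer: 5 V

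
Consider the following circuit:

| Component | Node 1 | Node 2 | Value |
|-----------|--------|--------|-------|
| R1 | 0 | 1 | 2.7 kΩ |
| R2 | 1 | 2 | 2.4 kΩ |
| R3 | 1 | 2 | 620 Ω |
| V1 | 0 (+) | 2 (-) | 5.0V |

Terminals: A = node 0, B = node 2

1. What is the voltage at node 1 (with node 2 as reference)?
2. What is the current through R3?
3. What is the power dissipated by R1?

Nodal analysis, taking node 2 as the 0 V reference.
Source V1 fixes V_0 = 5 V.
KCL at each unknown node (sum of currents leaving = 0; resistances in Ω):
  Node 1: (V_1 - 5)/2700 + (V_1 - 0)/2400 + (V_1 - 0)/620 = 0
Collecting terms: 0.0024 × V_1 = 0.001852  =>  V_1 = 0.7716 V
Part 1:
  Read off the nodal solution: V_1 = 0.7716 V
Part 2:
  I_R3 = (V_1 - V_2)/R3 = (0.7716 - 0)/620 = 0.001245 A
  Magnitude: I_R3 = 0.001245 A
Part 3:
  I_R1 = (V_0 - V_1)/R1 = (5 - 0.7716)/2700 = 0.001566 A
  P_R1 = I_R1² × R1 = (0.001566)² × 2700 = 0.006622 W

Final answers:
1. V_1 = 0.7716 V
2. I_R3 = 0.001245 A
3. P_R1 = 0.006622 W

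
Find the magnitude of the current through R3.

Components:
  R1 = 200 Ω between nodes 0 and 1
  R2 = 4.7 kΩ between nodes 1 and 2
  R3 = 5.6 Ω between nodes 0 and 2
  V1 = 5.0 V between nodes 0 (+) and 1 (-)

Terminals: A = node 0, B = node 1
Nodal analysis, taking node 1 as the 0 V reference.
Source V1 fixes V_0 = 5 V.
KCL at each unknown node (sum of currents leaving = 0; resistances in Ω):
  Node 2: (V_2 - 0)/4700 + (V_2 - 5)/5.6 = 0
Collecting terms: 0.1788 × V_2 = 0.8929  =>  V_2 = 4.994 V
I_R3 = (V_0 - V_2)/R3 = (5 - 4.994)/5.6 = 0.001063 A
|I_R3| = 0.001063 A

Final answer: |I_R3| = 0.001063 A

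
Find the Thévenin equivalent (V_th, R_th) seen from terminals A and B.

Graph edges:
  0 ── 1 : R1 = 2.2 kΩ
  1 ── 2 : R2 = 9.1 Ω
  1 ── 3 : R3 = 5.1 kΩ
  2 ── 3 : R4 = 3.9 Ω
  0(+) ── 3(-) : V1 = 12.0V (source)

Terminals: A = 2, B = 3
Step 1 — V_th is the open-circuit voltage V_A - V_B (nothing connected across the terminals).
Nodal analysis, taking node 3 as the 0 V reference.
Source V1 fixes V_0 = 12 V.
KCL at each unknown node (sum of currents leaving = 0; resistances in Ω):
  Node 1: (V_1 - 12)/2200 + (V_1 - V_2)/9.1 + (V_1 - 0)/5100 = 0
  Node 2: (V_2 - V_1)/9.1 + (V_2 - 0)/3.9 = 0
Collecting terms (coefficients in siemens):
  0.1105·V_1 - 0.1099·V_2 = 0.005455
  0.3663·V_2 - 0.1099·V_1 = 0
Determinant D = (0.1105)(0.3663) - (-0.1099)(-0.1099) = 0.02842
V_1 = [(0.005455)(0.3663) - (-0.1099)(0)]/D = 0.07031 V
V_2 = [(0.1105)(0) - (0.005455)(-0.1099)]/D = 0.02109 V
V_th = V_2 - V_3 = 0.02109 - 0 = 0.02109 V
Step 2 — R_th: zero the source — replace V1 by a short circuit (node 3 merges into node 0) — and find the resistance seen between A (node 2) and B (node 0).
Reduce the network between node 2 (A) and node 0 (B) by series/parallel combination:
  Rp1 = R1 ‖ R3 (parallel, both between nodes 0 and 1) = 1/(1/2200 + 1/5100) = 1537 Ω
  Rs1 = R2 + Rp1 (series, joined only at node 1) = 9.1 + 1537 = 1546 Ω
  Rp2 = R4 ‖ Rs1 (parallel, both between nodes 0 and 2) = 1/(1/3.9 + 1/1546) = 3.89 Ω
R_th = 3.89 Ω

Final answer: V_th = 0.02109 V, R_th = 3.89 Ω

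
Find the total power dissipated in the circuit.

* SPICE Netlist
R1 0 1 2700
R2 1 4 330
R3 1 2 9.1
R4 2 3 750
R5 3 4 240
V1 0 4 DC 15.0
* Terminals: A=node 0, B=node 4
Nodal analysis, taking node 4 as the 0 V reference.
Source V1 fixes V_0 = 15 V.
KCL at each unknown node (sum of currents leaving = 0; resistances in Ω):
  Node 1: (V_1 - 15)/2700 + (V_1 - 0)/330 + (V_1 - V_2)/9.1 = 0
  Node 2: (V_2 - V_1)/9.1 + (V_2 - V_3)/750 = 0
  Node 3: (V_3 - V_2)/750 + (V_3 - 0)/240 = 0
Collecting terms (coefficients in siemens):
  0.1133·V_1 - 0.1099·V_2 = 0.005556
  0.1112·V_2 - 0.1099·V_1 - 0.001333·V_3 = 0
  0.0055·V_3 - 0.001333·V_2 = 0
Solving these 3 simultaneous equations (Gaussian elimination) gives:
  V_1 = 1.262 V, V_2 = 1.251 V, V_3 = 0.3032 V
Power in each resistor, P = (ΔV)²/R:
  P_R1 = (15 - 1.262)²/2700 = 0.0699 W
  P_R2 = (1.262 - 0)²/330 = 0.004828 W
  P_R3 = (1.262 - 1.251)²/9.1 = 0.00001452 W
  P_R4 = (1.251 - 0.3032)²/750 = 0.001197 W
  P_R5 = (0.3032 - 0)²/240 = 0.000383 W
P_total = P_R1 + P_R2 + P_R3 + P_R4 + P_R5 = 0.07632 W

Final answer: 0.07632 W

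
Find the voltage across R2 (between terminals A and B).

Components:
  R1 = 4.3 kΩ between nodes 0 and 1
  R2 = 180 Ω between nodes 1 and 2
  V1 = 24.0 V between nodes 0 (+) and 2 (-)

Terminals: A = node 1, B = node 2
R1 and R2 are in series across V1 (node 0 → node 1 → node 2), and the output A–B is taken across R2, so this is a voltage divider.
Series current: I = V1/(R1 + R2) = 24/(4300 + 180) = 24/4480 = 0.005357 A
V_R2 = I × R2 = V1 × R2/(R1 + R2) = 24 × 180/4480 = 0.9643 V

Final answer: 0.9643 V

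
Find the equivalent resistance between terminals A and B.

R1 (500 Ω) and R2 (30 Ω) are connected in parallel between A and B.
Reduce the network between node 0 (A) and node 1 (B) by series/parallel combination:
  Rp1 = R1 ‖ R2 (parallel, both between nodes 0 and 1) = 1/(1/500 + 1/30) = 28.3 Ω
R_eq = 28.3 Ω

Final answer: 28.3 Ω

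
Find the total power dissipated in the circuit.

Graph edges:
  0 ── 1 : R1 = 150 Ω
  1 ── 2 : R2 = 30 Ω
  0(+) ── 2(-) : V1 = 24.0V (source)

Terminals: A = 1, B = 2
Nodal analysis, taking node 2 as the 0 V reference.
Source V1 fixes V_0 = 24 V.
KCL at each unknown node (sum of currents leaving = 0; resistances in Ω):
  Node 1: (V_1 - 24)/150 + (V_1 - 0)/30 = 0
Collecting terms: 0.04 × V_1 = 0.16  =>  V_1 = 4 V
Power in each resistor, P = (ΔV)²/R:
  P_R1 = (24 - 4)²/150 = 2.667 W
  P_R2 = (4 - 0)²/30 = 0.5333 W
P_total = P_R1 + P_R2 = 3.2 W

Final answer: 3.2 W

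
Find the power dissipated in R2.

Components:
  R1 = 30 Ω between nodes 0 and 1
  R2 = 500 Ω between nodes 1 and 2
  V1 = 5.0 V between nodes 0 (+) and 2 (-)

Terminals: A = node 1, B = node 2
Nodal analysis, taking node 2 as the 0 V reference.
Source V1 fixes V_0 = 5 V.
KCL at each unknown node (sum of currents leaving = 0; resistances in Ω):
  Node 1: (V_1 - 5)/30 + (V_1 - 0)/500 = 0
Collecting terms: 0.03533 × V_1 = 0.1667  =>  V_1 = 4.717 V
I_R2 = (V_1 - V_2)/R2 = (4.717 - 0)/500 = 0.009434 A
P_R2 = I_R2² × R2 = (0.009434)² × 500 = 0.0445 W

Final answer: 0.0445 W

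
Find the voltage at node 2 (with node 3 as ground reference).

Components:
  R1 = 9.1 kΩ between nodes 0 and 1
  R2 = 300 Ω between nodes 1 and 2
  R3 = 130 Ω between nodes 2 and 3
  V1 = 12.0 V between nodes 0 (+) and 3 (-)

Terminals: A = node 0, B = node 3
Nodal analysis, taking node 3 as the 0 V reference.
Source V1 fixes V_0 = 12 V.
KCL at each unknown node (sum of currents leaving = 0; resistances in Ω):
  Node 1: (V_1 - 12)/9100 + (V_1 - V_2)/300 = 0
  Node 2: (V_2 - V_1)/300 + (V_2 - 0)/130 = 0
Collecting terms (coefficients in siemens):
  0.003443·V_1 - 0.003333·V_2 = 0.001319
  0.01103·V_2 - 0.003333·V_1 = 0
Determinant D = (0.003443)(0.01103) - (-0.003333)(-0.003333) = 0.00002685
V_1 = [(0.001319)(0.01103) - (-0.003333)(0)]/D = 0.5414 V
V_2 = [(0.003443)(0) - (0.001319)(-0.003333)]/D = 0.1637 V
The requested potential is V_2 = 0.1637 V.

Final answer: V_2 = 0.1637 V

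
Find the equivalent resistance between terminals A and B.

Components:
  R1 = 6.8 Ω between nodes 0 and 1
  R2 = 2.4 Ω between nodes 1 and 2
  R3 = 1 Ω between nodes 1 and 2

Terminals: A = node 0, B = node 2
Reduce the network between node 0 (A) and node 2 (B) by series/parallel combination:
  Rp1 = R2 ‖ R3 (parallel, both between nodes 1 and 2) = 1/(1/2.4 + 1/1) = 0.7059 Ω
  Rs1 = R1 + Rp1 (series, joined only at node 1) = 6.8 + 0.7059 = 7.506 Ω
R_eq = 7.506 Ω

Final answer: 7.506 Ω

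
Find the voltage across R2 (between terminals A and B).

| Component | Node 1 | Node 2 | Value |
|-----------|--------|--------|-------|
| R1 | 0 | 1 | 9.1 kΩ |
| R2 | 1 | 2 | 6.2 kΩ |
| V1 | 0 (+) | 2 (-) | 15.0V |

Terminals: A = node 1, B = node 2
R1 and R2 are in series across V1 (node 0 → node 1 → node 2), and the output A–B is taken across R2, so this is a voltage divider.
Series current: I = V1/(R1 + R2) = 15/(9100 + 6200) = 15/15300 = 0.0009804 A
V_R2 = I × R2 = V1 × R2/(R1 + R2) = 15 × 6200/15300 = 6.078 V

Final answer: 6.078 V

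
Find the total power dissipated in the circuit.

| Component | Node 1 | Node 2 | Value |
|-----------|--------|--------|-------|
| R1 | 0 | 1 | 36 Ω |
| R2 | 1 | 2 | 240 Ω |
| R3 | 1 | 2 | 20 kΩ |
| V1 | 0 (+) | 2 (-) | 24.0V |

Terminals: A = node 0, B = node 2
Nodal analysis, taking node 2 as the 0 V reference.
Source V1 fixes V_0 = 24 V.
KCL at each unknown node (sum of currents leaving = 0; resistances in Ω):
  Node 1: (V_1 - 24)/36 + (V_1 - 0)/240 + (V_1 - 0)/20000 = 0
Collecting terms: 0.03199 × V_1 = 0.6667  =>  V_1 = 20.84 V
Power in each resistor, P = (ΔV)²/R:
  P_R1 = (24 - 20.84)²/36 = 0.2779 W
  P_R2 = (20.84 - 0)²/240 = 1.809 W
  P_R3 = (20.84 - 0)²/20000 = 0.02171 W
P_total = P_R1 + P_R2 + P_R3 = 2.109 W

Final answer: 2.109 W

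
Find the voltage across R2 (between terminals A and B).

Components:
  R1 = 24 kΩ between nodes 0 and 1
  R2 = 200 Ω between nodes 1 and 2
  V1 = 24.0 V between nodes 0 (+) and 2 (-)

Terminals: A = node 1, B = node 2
R1 and R2 are in series across V1 (node 0 → node 1 → node 2), and the output A–B is taken across R2, so this is a voltage divider.
Series current: I = V1/(R1 + R2) = 24/(24000 + 200) = 24/24200 = 0.0009917 A
V_R2 = I × R2 = V1 × R2/(R1 + R2) = 24 × 200/24200 = 0.1983 V

Final answer: 0.1983 V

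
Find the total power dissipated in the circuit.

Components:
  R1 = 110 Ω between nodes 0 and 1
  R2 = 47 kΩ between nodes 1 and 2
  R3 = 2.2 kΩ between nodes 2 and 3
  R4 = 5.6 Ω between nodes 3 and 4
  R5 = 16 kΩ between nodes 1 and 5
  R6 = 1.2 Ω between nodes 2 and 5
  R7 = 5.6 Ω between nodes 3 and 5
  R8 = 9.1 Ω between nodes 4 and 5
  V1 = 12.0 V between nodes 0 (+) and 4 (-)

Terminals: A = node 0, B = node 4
Nodal analysis, taking node 4 as the 0 V reference.
Source V1 fixes V_0 = 12 V.
KCL at each unknown node (sum of currents leaving = 0; resistances in Ω):
  Node 1: (V_1 - 12)/110 + (V_1 - V_2)/47000 + (V_1 - V_5)/16000 = 0
  Node 2: (V_2 - V_1)/47000 + (V_2 - V_3)/2200 + (V_2 - V_5)/1.2 = 0
  Node 3: (V_3 - V_2)/2200 + (V_3 - 0)/5.6 + (V_3 - V_5)/5.6 = 0
  Node 5: (V_5 - V_1)/16000 + (V_5 - V_2)/1.2 + (V_5 - V_3)/5.6 + (V_5 - 0)/9.1 = 0
Collecting terms (coefficients in siemens):
  0.009175·V_1 - 0.00002128·V_2 - 0.0000625·V_5 = 0.1091
  0.8338·V_2 - 0.00002128·V_1 - 0.0004545·V_3 - 0.8333·V_5 = 0
  0.3576·V_3 - 0.0004545·V_2 - 0.1786·V_5 = 0
  1.122·V_5 - 0.0000625·V_1 - 0.8333·V_2 - 0.1786·V_3 = 0
Solving these 4 simultaneous equations (Gaussian elimination) gives:
  V_1 = 11.89 V, V_2 = 0.005298 V, V_3 = 0.002502 V, V_5 = 0.004996 V
Power in each resistor, P = (ΔV)²/R:
  P_R1 = (12 - 11.89)²/110 = 0.0001091 W
  P_R2 = (11.89 - 0.005298)²/47000 = 0.003005 W
  P_R3 = (0.005298 - 0.002502)²/2200 = 0.000000003554 W
  P_R4 = (0.002502 - 0)²/5.6 = 0.000001117 W
  P_R5 = (11.89 - 0.004996)²/16000 = 0.008829 W
  P_R6 = (0.005298 - 0.004996)²/1.2 = 0.00000007597 W
  P_R7 = (0.002502 - 0.004996)²/5.6 = 0.000001111 W
  P_R8 = (0 - 0.004996)²/9.1 = 0.000002743 W
P_total = P_R1 + P_R2 + P_R3 + P_R4 + P_R5 + P_R6 + P_R7 + P_R8 = 0.01195 W

Final answer: 0.01195 W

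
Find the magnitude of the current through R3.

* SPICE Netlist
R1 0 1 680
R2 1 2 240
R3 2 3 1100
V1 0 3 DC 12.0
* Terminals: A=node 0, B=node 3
Nodal analysis, taking node 3 as the 0 V reference.
Source V1 fixes V_0 = 12 V.
KCL at each unknown node (sum of currents leaving = 0; resistances in Ω):
  Node 1: (V_1 - 12)/680 + (V_1 - V_2)/240 = 0
  Node 2: (V_2 - V_1)/240 + (V_2 - 0)/1100 = 0
Collecting terms (coefficients in siemens):
  0.005637·V_1 - 0.004167·V_2 = 0.01765
  0.005076·V_2 - 0.004167·V_1 = 0
Determinant D = (0.005637)(0.005076) - (-0.004167)(-0.004167) = 0.00001125
V_1 = [(0.01765)(0.005076) - (-0.004167)(0)]/D = 7.96 V
V_2 = [(0.005637)(0) - (0.01765)(-0.004167)]/D = 6.535 V
I_R3 = (V_2 - V_3)/R3 = (6.535 - 0)/1100 = 0.005941 A
|I_R3| = 0.005941 A

Final answer: |I_R3| = 0.005941 A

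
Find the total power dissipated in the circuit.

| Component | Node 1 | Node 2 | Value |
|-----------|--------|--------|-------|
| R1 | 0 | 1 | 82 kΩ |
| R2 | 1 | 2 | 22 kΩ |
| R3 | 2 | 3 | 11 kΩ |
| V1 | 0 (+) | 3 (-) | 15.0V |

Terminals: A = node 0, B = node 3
Nodal analysis, taking node 3 as the 0 V reference.
Source V1 fixes V_0 = 15 V.
KCL at each unknown node (sum of currents leaving = 0; resistances in Ω):
  Node 1: (V_1 - 15)/82000 + (V_1 - V_2)/22000 = 0
  Node 2: (V_2 - V_1)/22000 + (V_2 - 0)/11000 = 0
Collecting terms (coefficients in siemens):
  0.00005765·V_1 - 0.00004545·V_2 = 0.0001829
  0.0001364·V_2 - 0.00004545·V_1 = 0
Determinant D = (0.00005765)(0.0001364) - (-0.00004545)(-0.00004545) = 0.000000005795
V_1 = [(0.0001829)(0.0001364) - (-0.00004545)(0)]/D = 4.304 V
V_2 = [(0.00005765)(0) - (0.0001829)(-0.00004545)]/D = 1.435 V
Power in each resistor, P = (ΔV)²/R:
  P_R1 = (15 - 4.304)²/82000 = 0.001395 W
  P_R2 = (4.304 - 1.435)²/22000 = 0.0003743 W
  P_R3 = (1.435 - 0)²/11000 = 0.0001871 W
P_total = P_R1 + P_R2 + P_R3 = 0.001957 W

Final answer: 0.001957 W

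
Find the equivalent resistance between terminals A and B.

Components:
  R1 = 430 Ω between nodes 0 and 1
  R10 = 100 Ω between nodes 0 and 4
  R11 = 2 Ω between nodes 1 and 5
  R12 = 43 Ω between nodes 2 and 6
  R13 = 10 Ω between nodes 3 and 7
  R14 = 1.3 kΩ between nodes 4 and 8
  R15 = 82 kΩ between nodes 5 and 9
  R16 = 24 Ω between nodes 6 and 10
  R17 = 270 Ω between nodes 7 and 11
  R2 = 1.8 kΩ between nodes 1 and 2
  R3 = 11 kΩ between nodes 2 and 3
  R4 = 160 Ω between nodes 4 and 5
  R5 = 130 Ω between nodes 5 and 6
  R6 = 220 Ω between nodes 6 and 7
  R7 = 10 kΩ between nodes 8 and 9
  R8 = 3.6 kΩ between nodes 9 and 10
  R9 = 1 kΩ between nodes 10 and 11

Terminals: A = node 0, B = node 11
The network is not a plain series/parallel combination. Inject a 1 A test current into terminal A (node 0) and return it from terminal B (node 11); then R_eq = V_A / (1 A).
Nodal analysis, taking node 11 as the 0 V reference.
Current source I_test pushes 1 A into node 0 and draws it out of node 11.
KCL at each unknown node (sum of currents leaving = 0; resistances in Ω):
  Node 0: (V_0 - V_1)/430 + (V_0 - V_4)/100 - 1 = 0
  Node 1: (V_1 - V_0)/430 + (V_1 - V_2)/1800 + (V_1 - V_5)/2 = 0
  Node 2: (V_2 - V_1)/1800 + (V_2 - V_3)/11000 + (V_2 - V_6)/43 = 0
  Node 3: (V_3 - V_2)/11000 + (V_3 - V_7)/10 = 0
  Node 4: (V_4 - V_0)/100 + (V_4 - V_5)/160 + (V_4 - V_8)/1300 = 0
  Node 5: (V_5 - V_1)/2 + (V_5 - V_4)/160 + (V_5 - V_6)/130 + (V_5 - V_9)/82000 = 0
  Node 6: (V_6 - V_2)/43 + (V_6 - V_5)/130 + (V_6 - V_7)/220 + (V_6 - V_10)/24 = 0
  Node 7: (V_7 - V_3)/10 + (V_7 - V_6)/220 + (V_7 - 0)/270 = 0
  Node 8: (V_8 - V_4)/1300 + (V_8 - V_9)/10000 = 0
  Node 9: (V_9 - V_5)/82000 + (V_9 - V_8)/10000 + (V_9 - V_10)/3600 = 0
  Node 10: (V_10 - V_6)/24 + (V_10 - V_9)/3600 + (V_10 - 0)/1000 = 0
Collecting terms (coefficients in siemens):
  0.01233·V_0 - 0.002326·V_1 - 0.01·V_4 = 1
  0.5029·V_1 - 0.002326·V_0 - 0.0005556·V_2 - 0.5·V_5 = 0
  0.0239·V_2 - 0.0005556·V_1 - 0.00009091·V_3 - 0.02326·V_6 = 0
  0.1001·V_3 - 0.00009091·V_2 - 0.1·V_7 = 0
  0.01702·V_4 - 0.01·V_0 - 0.00625·V_5 - 0.0007692·V_8 = 0
  0.514·V_5 - 0.5·V_1 - 0.00625·V_4 - 0.007692·V_6 - 0.0000122·V_9 = 0
  0.07716·V_6 - 0.02326·V_2 - 0.007692·V_5 - 0.004545·V_7 - 0.04167·V_10 = 0
  0.1082·V_7 - 0.1·V_3 - 0.004545·V_6 = 0
  0.0008692·V_8 - 0.0007692·V_4 - 0.0001·V_9 = 0
  0.00039·V_9 - 0.0000122·V_5 - 0.0001·V_8 - 0.0002778·V_10 = 0
  0.04294·V_10 - 0.04167·V_6 - 0.0002778·V_9 = 0
Solving these 11 simultaneous equations (Gaussian elimination) gives:
  V_0 = 609.5 V, V_1 = 449.3 V, V_2 = 331.5 V, V_3 = 183.2 V
  V_4 = 546.8 V, V_5 = 448.7 V, V_6 = 329.3 V, V_7 = 183.1 V
  V_8 = 527.4 V, V_9 = 378.6 V, V_10 = 321.9 V
R_eq = V_0 / 1 A = 609.5 Ω

Final answer: 609.5 Ω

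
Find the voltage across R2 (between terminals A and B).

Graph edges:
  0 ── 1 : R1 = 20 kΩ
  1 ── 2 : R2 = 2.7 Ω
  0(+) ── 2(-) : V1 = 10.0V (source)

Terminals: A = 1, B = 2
R1 and R2 are in series across V1 (node 0 → node 1 → node 2), and the output A–B is taken across R2, so this is a voltage divider.
Series current: I = V1/(R1 + R2) = 10/(20000 + 2.7) = 10/20000 = 0.0004999 A
V_R2 = I × R2 = V1 × R2/(R1 + R2) = 10 × 2.7/20000 = 0.00135 V

Final answer: 0.00135 V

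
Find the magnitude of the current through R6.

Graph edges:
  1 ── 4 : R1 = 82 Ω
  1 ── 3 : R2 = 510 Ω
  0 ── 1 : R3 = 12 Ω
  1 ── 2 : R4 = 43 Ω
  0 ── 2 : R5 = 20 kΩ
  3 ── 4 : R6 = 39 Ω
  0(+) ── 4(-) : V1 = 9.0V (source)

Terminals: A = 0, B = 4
Nodal analysis, taking node 4 as the 0 V reference.
Source V1 fixes V_0 = 9 V.
KCL at each unknown node (sum of currents leaving = 0; resistances in Ω):
  Node 1: (V_1 - 0)/82 + (V_1 - V_3)/510 + (V_1 - 9)/12 + (V_1 - V_2)/43 = 0
  Node 2: (V_2 - V_1)/43 + (V_2 - 9)/20000 = 0
  Node 3: (V_3 - V_1)/510 + (V_3 - 0)/39 = 0
Collecting terms (coefficients in siemens):
  0.1207·V_1 - 0.02326·V_2 - 0.001961·V_3 = 0.75
  0.02331·V_2 - 0.02326·V_1 = 0.00045
  0.0276·V_3 - 0.001961·V_1 = 0
Solving these 3 simultaneous equations (Gaussian elimination) gives:
  V_1 = 7.705 V, V_2 = 7.708 V, V_3 = 0.5473 V
I_R6 = (V_3 - V_4)/R6 = (0.5473 - 0)/39 = 0.01403 A
|I_R6| = 0.01403 A

Final answer: |I_R6| = 0.01403 A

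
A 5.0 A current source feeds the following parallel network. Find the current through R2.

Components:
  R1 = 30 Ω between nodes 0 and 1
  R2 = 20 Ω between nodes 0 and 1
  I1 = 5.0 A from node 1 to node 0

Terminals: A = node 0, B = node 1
All resistors sit directly between nodes 0 and 1, so they are in parallel and share one voltage V; the full source current 5 A splits among them.
1/R_par = 1/30 + 1/20 = 0.08333 S  =>  R_par = 12 Ω
V = I × R_par = 5 × 12 = 60 V
I_R2 = V/R2 = 60/20 = 3 A

Final answer: 3 A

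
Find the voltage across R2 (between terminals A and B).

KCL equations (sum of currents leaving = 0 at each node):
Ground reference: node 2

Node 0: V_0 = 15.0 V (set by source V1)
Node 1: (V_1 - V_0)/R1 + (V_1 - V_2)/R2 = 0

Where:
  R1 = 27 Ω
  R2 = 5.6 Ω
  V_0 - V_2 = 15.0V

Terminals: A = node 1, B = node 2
R1 and R2 are in series across V1 (node 0 → node 1 → node 2), and the output A–B is taken across R2, so this is a voltage divider.
Series current: I = V1/(R1 + R2) = 15/(27 + 5.6) = 15/32.6 = 0.4601 A
V_R2 = I × R2 = V1 × R2/(R1 + R2) = 15 × 5.6/32.6 = 2.577 V

Final answer: 2.577 V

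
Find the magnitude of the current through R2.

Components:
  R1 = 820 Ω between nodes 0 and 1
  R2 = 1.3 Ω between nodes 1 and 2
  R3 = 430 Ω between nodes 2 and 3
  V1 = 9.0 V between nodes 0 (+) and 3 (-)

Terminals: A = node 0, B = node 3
Nodal analysis, taking node 3 as the 0 V reference.
Source V1 fixes V_0 = 9 V.
KCL at each unknown node (sum of currents leaving = 0; resistances in Ω):
  Node 1: (V_1 - 9)/820 + (V_1 - V_2)/1.3 = 0
  Node 2: (V_2 - V_1)/1.3 + (V_2 - 0)/430 = 0
Collecting terms (coefficients in siemens):
  0.7705·V_1 - 0.7692·V_2 = 0.01098
  0.7716·V_2 - 0.7692·V_1 = 0
Determinant D = (0.7705)(0.7716) - (-0.7692)(-0.7692) = 0.00273
V_1 = [(0.01098)(0.7716) - (-0.7692)(0)]/D = 3.102 V
V_2 = [(0.7705)(0) - (0.01098)(-0.7692)]/D = 3.093 V
I_R2 = (V_1 - V_2)/R2 = (3.102 - 3.093)/1.3 = 0.007193 A
|I_R2| = 0.007193 A

Final answer: |I_R2| = 0.007193 A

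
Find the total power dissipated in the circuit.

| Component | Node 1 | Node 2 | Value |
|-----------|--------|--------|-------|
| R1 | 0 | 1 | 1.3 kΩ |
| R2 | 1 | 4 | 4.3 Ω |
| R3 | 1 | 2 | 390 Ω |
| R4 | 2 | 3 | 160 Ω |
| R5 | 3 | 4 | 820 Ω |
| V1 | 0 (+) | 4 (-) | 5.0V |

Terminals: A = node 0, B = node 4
Nodal analysis, taking node 4 as the 0 V reference.
Source V1 fixes V_0 = 5 V.
KCL at each unknown node (sum of currents leaving = 0; resistances in Ω):
  Node 1: (V_1 - 5)/1300 + (V_1 - 0)/4.3 + (V_1 - V_2)/390 = 0
  Node 2: (V_2 - V_1)/390 + (V_2 - V_3)/160 = 0
  Node 3: (V_3 - V_2)/160 + (V_3 - 0)/820 = 0
Collecting terms (coefficients in siemens):
  0.2359·V_1 - 0.002564·V_2 = 0.003846
  0.008814·V_2 - 0.002564·V_1 - 0.00625·V_3 = 0
  0.00747·V_3 - 0.00625·V_2 = 0
Solving these 3 simultaneous equations (Gaussian elimination) gives:
  V_1 = 0.01643 V, V_2 = 0.01175 V, V_3 = 0.009836 V
Power in each resistor, P = (ΔV)²/R:
  P_R1 = (5 - 0.01643)²/1300 = 0.0191 W
  P_R2 = (0.01643 - 0)²/4.3 = 0.0000628 W
  P_R3 = (0.01643 - 0.01175)²/390 = 0.00000005611 W
  P_R4 = (0.01175 - 0.009836)²/160 = 0.00000002302 W
  P_R5 = (0.009836 - 0)²/820 = 0.000000118 W
P_total = P_R1 + P_R2 + P_R3 + P_R4 + P_R5 = 0.01917 W

Final answer: 0.01917 W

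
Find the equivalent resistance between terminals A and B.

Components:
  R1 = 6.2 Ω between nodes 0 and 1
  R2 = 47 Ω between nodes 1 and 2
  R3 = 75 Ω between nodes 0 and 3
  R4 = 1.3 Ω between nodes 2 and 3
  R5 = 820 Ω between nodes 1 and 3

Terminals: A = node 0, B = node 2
The network is not a plain series/parallel combination. Inject a 1 A test current into terminal A (node 0) and return it from terminal B (node 2); then R_eq = V_A / (1 A).
Nodal analysis, taking node 2 as the 0 V reference.
Current source I_test pushes 1 A into node 0 and draws it out of node 2.
KCL at each unknown node (sum of currents leaving = 0; resistances in Ω):
  Node 0: (V_0 - V_1)/6.2 + (V_0 - V_3)/75 - 1 = 0
  Node 1: (V_1 - V_0)/6.2 + (V_1 - 0)/47 + (V_1 - V_3)/820 = 0
  Node 3: (V_3 - V_0)/75 + (V_3 - V_1)/820 + (V_3 - 0)/1.3 = 0
Collecting terms (coefficients in siemens):
  0.1746·V_0 - 0.1613·V_1 - 0.01333·V_3 = 1
  0.1838·V_1 - 0.1613·V_0 - 0.00122·V_3 = 0
  0.7838·V_3 - 0.01333·V_0 - 0.00122·V_1 = 0
Solving these 3 simultaneous equations (Gaussian elimination) gives:
  V_0 = 30.48 V, V_1 = 26.75 V, V_3 = 0.5601 V
R_eq = V_0 / 1 A = 30.48 Ω

Final answer: 30.48 Ω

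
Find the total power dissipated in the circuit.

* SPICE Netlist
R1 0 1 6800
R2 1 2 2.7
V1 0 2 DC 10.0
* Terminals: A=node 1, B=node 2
Nodal analysis, taking node 2 as the 0 V reference.
Source V1 fixes V_0 = 10 V.
KCL at each unknown node (sum of currents leaving = 0; resistances in Ω):
  Node 1: (V_1 - 10)/6800 + (V_1 - 0)/2.7 = 0
Collecting terms: 0.3705 × V_1 = 0.001471  =>  V_1 = 0.003969 V
Power in each resistor, P = (ΔV)²/R:
  P_R1 = (10 - 0.003969)²/6800 = 0.01469 W
  P_R2 = (0.003969 - 0)²/2.7 = 0.000005834 W
P_total = P_R1 + P_R2 = 0.0147 W

Final answer: 0.0147 W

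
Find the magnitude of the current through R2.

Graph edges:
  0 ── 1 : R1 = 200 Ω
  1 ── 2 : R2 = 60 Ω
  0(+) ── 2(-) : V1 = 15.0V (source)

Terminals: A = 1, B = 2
Nodal analysis, taking node 2 as the 0 V reference.
Source V1 fixes V_0 = 15 V.
KCL at each unknown node (sum of currents leaving = 0; resistances in Ω):
  Node 1: (V_1 - 15)/200 + (V_1 - 0)/60 = 0
Collecting terms: 0.02167 × V_1 = 0.075  =>  V_1 = 3.462 V
I_R2 = (V_1 - V_2)/R2 = (3.462 - 0)/60 = 0.05769 A
|I_R2| = 0.05769 A

Final answer: |I_R2| = 0.05769 A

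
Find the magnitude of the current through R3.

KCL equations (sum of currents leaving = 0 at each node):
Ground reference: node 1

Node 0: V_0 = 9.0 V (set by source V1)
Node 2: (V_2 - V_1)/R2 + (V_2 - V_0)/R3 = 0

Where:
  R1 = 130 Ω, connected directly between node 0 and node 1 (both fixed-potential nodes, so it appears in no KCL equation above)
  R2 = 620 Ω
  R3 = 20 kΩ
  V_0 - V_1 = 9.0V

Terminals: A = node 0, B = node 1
Nodal analysis, taking node 1 as the 0 V reference.
Source V1 fixes V_0 = 9 V.
KCL at each unknown node (sum of currents leaving = 0; resistances in Ω):
  Node 2: (V_2 - 0)/620 + (V_2 - 9)/20000 = 0
Collecting terms: 0.001663 × V_2 = 0.00045  =>  V_2 = 0.2706 V
I_R3 = (V_0 - V_2)/R3 = (9 - 0.2706)/20000 = 0.0004365 A
|I_R3| = 0.0004365 A

Final answer: |I_R3| = 0.0004365 A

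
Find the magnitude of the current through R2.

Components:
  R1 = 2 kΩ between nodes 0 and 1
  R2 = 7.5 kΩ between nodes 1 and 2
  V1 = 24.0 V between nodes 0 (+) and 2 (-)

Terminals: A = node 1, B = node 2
Nodal analysis, taking node 2 as the 0 V reference.
Source V1 fixes V_0 = 24 V.
KCL at each unknown node (sum of currents leaving = 0; resistances in Ω):
  Node 1: (V_1 - 24)/2000 + (V_1 - 0)/7500 = 0
Collecting terms: 0.0006333 × V_1 = 0.012  =>  V_1 = 18.95 V
I_R2 = (V_1 - V_2)/R2 = (18.95 - 0)/7500 = 0.002526 A
|I_R2| = 0.002526 A

Final answer: |I_R2| = 0.002526 A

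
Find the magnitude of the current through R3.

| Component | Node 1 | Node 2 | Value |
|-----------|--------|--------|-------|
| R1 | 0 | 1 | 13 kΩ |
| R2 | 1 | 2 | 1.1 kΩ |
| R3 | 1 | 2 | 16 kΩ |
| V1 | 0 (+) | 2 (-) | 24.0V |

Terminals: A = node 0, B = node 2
Nodal analysis, taking node 2 as the 0 V reference.
Source V1 fixes V_0 = 24 V.
KCL at each unknown node (sum of currents leaving = 0; resistances in Ω):
  Node 1: (V_1 - 24)/13000 + (V_1 - 0)/1100 + (V_1 - 0)/16000 = 0
Collecting terms: 0.001049 × V_1 = 0.001846  =>  V_1 = 1.761 V
I_R3 = (V_1 - V_2)/R3 = (1.761 - 0)/16000 = 0.00011 A
|I_R3| = 0.00011 A

Final answer: |I_R3| = 0.00011 A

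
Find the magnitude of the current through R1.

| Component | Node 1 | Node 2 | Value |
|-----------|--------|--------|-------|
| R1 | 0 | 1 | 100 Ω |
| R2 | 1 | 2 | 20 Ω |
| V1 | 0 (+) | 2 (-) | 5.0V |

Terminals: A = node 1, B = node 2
Nodal analysis, taking node 2 as the 0 V reference.
Source V1 fixes V_0 = 5 V.
KCL at each unknown node (sum of currents leaving = 0; resistances in Ω):
  Node 1: (V_1 - 5)/100 + (V_1 - 0)/20 = 0
Collecting terms: 0.06 × V_1 = 0.05  =>  V_1 = 0.8333 V
I_R1 = (V_0 - V_1)/R1 = (5 - 0.8333)/100 = 0.04167 A
|I_R1| = 0.04167 A

Final answer: |I_R1| = 0.04167 A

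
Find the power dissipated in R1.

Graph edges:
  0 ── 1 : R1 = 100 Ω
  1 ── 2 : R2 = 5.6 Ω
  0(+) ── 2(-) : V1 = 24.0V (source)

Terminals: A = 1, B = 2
Nodal analysis, taking node 2 as the 0 V reference.
Source V1 fixes V_0 = 24 V.
KCL at each unknown node (sum of currents leaving = 0; resistances in Ω):
  Node 1: (V_1 - 24)/100 + (V_1 - 0)/5.6 = 0
Collecting terms: 0.1886 × V_1 = 0.24  =>  V_1 = 1.273 V
I_R1 = (V_0 - V_1)/R1 = (24 - 1.273)/100 = 0.2273 A
P_R1 = I_R1² × R1 = (0.2273)² × 100 = 5.165 W

Final answer: 5.165 W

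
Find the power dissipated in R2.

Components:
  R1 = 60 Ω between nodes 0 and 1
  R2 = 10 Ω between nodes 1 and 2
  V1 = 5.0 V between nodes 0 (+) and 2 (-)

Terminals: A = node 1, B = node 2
Nodal analysis, taking node 2 as the 0 V reference.
Source V1 fixes V_0 = 5 V.
KCL at each unknown node (sum of currents leaving = 0; resistances in Ω):
  Node 1: (V_1 - 5)/60 + (V_1 - 0)/10 = 0
Collecting terms: 0.1167 × V_1 = 0.08333  =>  V_1 = 0.7143 V
I_R2 = (V_1 - V_2)/R2 = (0.7143 - 0)/10 = 0.07143 A
P_R2 = I_R2² × R2 = (0.07143)² × 10 = 0.05102 W

Final answer: 0.05102 W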